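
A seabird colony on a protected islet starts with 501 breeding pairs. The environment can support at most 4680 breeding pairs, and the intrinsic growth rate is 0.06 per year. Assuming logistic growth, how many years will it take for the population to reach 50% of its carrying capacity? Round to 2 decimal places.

35.35 years

A = (K − N₀)/N₀ = (4680 − 501)/501 = 8.3413.
Solve 4680/(1 + 8.3413·e^(−0.06t)) = 2340: 1 + 8.3413·e^(−0.06t) = 2, so e^(−0.06t) = 0.119885.
−0.06·t = ln(0.119885) = -2.1212, so t = 2.1212/0.06 = 35.354.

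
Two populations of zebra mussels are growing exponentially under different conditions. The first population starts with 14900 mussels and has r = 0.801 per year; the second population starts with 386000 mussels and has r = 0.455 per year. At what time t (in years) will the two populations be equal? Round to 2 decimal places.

Set 14900·e^(0.801t) = 386000·e^(0.455t).
e^((0.801 − 0.455)t) = 386000/14900 → e^(0.346·t) = 25.906.
0.346·t = ln(25.906) = 3.2545, so t = 3.2545/0.346 = 9.406.

9.41 years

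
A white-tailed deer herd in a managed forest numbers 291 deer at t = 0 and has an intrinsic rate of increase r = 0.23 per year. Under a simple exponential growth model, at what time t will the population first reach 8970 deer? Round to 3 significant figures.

Set N₀·e^(rt) = 8970: e^(0.23·t) = 8970/291 = 30.825.
0.23·t = ln(30.825) = 3.4283, so t = 3.4283/0.23 = 14.906.

14.9 years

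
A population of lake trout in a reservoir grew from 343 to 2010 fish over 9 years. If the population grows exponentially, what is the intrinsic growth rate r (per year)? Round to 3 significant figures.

0.196 per year

From N(t) = N₀·e^(rt): e^(r·9) = 2010/343 = 5.8601.
r·9 = ln(5.8601) = 1.7682, so r = 1.7682/9 = 0.19646.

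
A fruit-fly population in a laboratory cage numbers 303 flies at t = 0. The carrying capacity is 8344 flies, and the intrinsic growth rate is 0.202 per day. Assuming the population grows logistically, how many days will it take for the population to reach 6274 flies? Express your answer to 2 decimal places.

21.72 days

A = (K − N₀)/N₀ = (8344 − 303)/303 = 26.538.
Solve 8344/(1 + 26.538·e^(−0.202t)) = 6274: 1 + 26.538·e^(−0.202t) = 1.3299, so e^(−0.202t) = 0.0124325.
−0.202·t = ln(0.0124325) = -4.3874, so t = 4.3874/0.202 = 21.72.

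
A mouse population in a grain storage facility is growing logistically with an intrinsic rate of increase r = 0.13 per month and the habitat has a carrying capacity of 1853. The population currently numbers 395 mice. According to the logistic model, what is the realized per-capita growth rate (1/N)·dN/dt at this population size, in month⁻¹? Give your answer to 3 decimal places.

0.102 per month

(1/N)·dN/dt = r(1 − N/K) = 0.13 × (1 − 395/1853).
= 0.13 × 0.78683 = 0.10229.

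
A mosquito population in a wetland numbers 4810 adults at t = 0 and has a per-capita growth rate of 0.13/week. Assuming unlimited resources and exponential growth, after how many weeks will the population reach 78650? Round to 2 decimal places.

Set N₀·e^(rt) = 78650: e^(0.13·t) = 78650/4810 = 16.351.
0.13·t = ln(16.351) = 2.7943, so t = 2.7943/0.13 = 21.495.

21.49 weeks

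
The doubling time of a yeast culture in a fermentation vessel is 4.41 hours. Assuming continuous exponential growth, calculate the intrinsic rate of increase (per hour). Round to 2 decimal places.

r = ln(2)/t_d = 0.6931/4.41 = 0.15718.

0.16 per hour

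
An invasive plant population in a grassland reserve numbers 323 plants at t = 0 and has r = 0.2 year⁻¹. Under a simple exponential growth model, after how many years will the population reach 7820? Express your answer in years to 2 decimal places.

Set N₀·e^(rt) = 7820: e^(0.2·t) = 7820/323 = 24.211.
0.2·t = ln(24.211) = 3.1868, so t = 3.1868/0.2 = 15.934.

15.93 years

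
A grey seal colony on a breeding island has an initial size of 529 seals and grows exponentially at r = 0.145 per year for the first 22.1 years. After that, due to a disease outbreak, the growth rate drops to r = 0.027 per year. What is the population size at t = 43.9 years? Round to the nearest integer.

Phase 1: N(22.1) = 529·e^(0.145×22.1) = 529·e^3.204 = 13036.2.
Phase 2 runs for 43.9 − 22.1 = 21.8 years at r = 0.027.
N(43.9) = 13036.2·e^(0.027×21.8) = 13036.2·e^0.5886 = 23484.3.

23484 seals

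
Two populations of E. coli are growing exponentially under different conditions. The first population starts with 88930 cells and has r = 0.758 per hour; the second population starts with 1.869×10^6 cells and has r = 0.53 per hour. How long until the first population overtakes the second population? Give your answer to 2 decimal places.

13.36 hours

Set 88930·e^(0.758t) = 1.869×10^6·e^(0.53t).
e^((0.758 − 0.53)t) = 1.869×10^6/88930 → e^(0.228·t) = 21.017.
0.228·t = ln(21.017) = 3.0453, so t = 3.0453/0.228 = 13.357.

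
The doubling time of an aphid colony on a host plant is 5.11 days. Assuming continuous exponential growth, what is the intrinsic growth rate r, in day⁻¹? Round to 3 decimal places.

0.136 per day

r = ln(2)/t_d = 0.6931/5.11 = 0.13565.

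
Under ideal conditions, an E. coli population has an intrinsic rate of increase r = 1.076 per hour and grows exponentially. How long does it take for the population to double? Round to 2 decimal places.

0.64 hours

Doubling time t_d = ln(2)/r = 0.6931/1.076 = 0.64419.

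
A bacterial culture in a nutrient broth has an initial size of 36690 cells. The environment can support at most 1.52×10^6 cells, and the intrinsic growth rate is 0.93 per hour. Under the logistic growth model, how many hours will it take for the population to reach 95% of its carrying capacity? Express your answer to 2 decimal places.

A = (K − N₀)/N₀ = (1.52×10^6 − 36690)/36690 = 40.428.
Solve 1.52×10^6/(1 + 40.428·e^(−0.93t)) = 1.444×10^6: 1 + 40.428·e^(−0.93t) = 1.0526, so e^(−0.93t) = 0.00130185.
−0.93·t = ln(0.00130185) = -6.644, so t = 6.644/0.93 = 7.144.

7.14 hours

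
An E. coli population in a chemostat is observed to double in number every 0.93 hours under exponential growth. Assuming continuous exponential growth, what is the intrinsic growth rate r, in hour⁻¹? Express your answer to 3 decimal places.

r = ln(2)/t_d = 0.6931/0.93 = 0.74532.

0.745 per hour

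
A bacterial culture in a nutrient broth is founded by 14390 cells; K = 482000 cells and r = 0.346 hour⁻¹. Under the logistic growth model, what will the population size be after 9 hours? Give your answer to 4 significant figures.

197300 cells

A = (K − N₀)/N₀ = (482000 − 14390)/14390 = 32.495.
N(t) = K/(1 + A·e^(−rt)) = 482000/(1 + 32.495×e^(−0.346×9)).
e^(−3.114) = 0.044423; denominator = 1 + 32.495×0.044423 = 2.4435.
N = 482000/2.4435 = 197254.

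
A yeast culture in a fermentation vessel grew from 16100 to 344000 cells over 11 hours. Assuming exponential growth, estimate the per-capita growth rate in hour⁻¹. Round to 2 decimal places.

0.28 per hour

From N(t) = N₀·e^(rt): e^(r·11) = 344000/16100 = 21.366.
r·11 = ln(21.366) = 3.0618, so r = 3.0618/11 = 0.27835.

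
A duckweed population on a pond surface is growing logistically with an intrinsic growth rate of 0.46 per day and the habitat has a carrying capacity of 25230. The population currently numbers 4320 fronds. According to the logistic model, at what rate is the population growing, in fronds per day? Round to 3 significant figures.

dN/dt = rN(1 − N/K) = 0.46 × 4320 × (1 − 4320/25230).
1 − 4320/25230 = 0.82878; dN/dt = 0.46 × 4320 × 0.82878 = 1646.9.

1650 fronds per day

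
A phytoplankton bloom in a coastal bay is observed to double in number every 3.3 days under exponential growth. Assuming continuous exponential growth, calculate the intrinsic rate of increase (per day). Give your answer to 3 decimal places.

r = ln(2)/t_d = 0.6931/3.3 = 0.21004.

0.210 per day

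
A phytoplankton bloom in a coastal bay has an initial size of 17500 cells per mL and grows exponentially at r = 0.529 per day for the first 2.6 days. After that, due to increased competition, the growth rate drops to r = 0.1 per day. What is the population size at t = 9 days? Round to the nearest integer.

Phase 1: N(2.6) = 17500·e^(0.529×2.6) = 17500·e^1.375 = 69241.5.
Phase 2 runs for 9 − 2.6 = 6.4 days at r = 0.1.
N(9) = 69241.5·e^(0.1×6.4) = 69241.5·e^0.64 = 131315.

131315 cells per mL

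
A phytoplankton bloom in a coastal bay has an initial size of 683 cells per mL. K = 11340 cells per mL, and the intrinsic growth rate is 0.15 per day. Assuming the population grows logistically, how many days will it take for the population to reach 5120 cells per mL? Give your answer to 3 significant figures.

17.0 days

A = (K − N₀)/N₀ = (11340 − 683)/683 = 15.603.
Solve 11340/(1 + 15.603·e^(−0.15t)) = 5120: 1 + 15.603·e^(−0.15t) = 2.2148, so e^(−0.15t) = 0.0778585.
−0.15·t = ln(0.0778585) = -2.5529, so t = 2.5529/0.15 = 17.019.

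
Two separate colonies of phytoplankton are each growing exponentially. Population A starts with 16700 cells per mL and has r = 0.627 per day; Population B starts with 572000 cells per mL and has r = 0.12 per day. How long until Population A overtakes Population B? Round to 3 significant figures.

6.97 days

Set 16700·e^(0.627t) = 572000·e^(0.12t).
e^((0.627 − 0.12)t) = 572000/16700 → e^(0.507·t) = 34.251.
0.507·t = ln(34.251) = 3.5337, so t = 3.5337/0.507 = 6.9699.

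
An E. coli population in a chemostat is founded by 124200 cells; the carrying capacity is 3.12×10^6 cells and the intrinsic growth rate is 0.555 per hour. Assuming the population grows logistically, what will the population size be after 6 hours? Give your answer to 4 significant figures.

A = (K − N₀)/N₀ = (3.12×10^6 − 124200)/124200 = 24.121.
N(t) = K/(1 + A·e^(−rt)) = 3.12×10^6/(1 + 24.121×e^(−0.555×6)).
e^(−3.33) = 0.035793; denominator = 1 + 24.121×0.035793 = 1.8634.
N = 3.12×10^6/1.8634 = 1.674397×10^6.

1674000 cells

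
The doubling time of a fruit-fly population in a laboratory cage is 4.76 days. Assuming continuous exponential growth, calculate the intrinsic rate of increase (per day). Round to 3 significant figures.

0.146 per day

r = ln(2)/t_d = 0.6931/4.76 = 0.14562.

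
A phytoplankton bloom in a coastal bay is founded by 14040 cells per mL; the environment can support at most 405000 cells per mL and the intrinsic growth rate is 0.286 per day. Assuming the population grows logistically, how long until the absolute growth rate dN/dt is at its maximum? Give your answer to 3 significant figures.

11.6 days

Logistic growth is fastest at N = K/2 = 202500.
A = (K − N₀)/N₀ = 27.846. Set K/(1 + A·e^(−rt)) = K/2 → A·e^(−rt) = 1.
e^(−0.286t) = 1/27.846 = 0.0359116, so t = ln(27.846)/0.286 = 3.3267/0.286 = 11.632.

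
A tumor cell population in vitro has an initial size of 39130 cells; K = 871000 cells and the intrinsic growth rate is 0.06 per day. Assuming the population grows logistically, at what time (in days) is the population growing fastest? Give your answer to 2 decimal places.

50.95 days

Logistic growth is fastest at N = K/2 = 435500.
A = (K − N₀)/N₀ = 21.259. Set K/(1 + A·e^(−rt)) = K/2 → A·e^(−rt) = 1.
e^(−0.06t) = 1/21.259 = 0.0470386, so t = ln(21.259)/0.06 = 3.0568/0.06 = 50.946.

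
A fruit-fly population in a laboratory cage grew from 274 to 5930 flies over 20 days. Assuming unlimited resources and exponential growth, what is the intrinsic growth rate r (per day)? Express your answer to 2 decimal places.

From N(t) = N₀·e^(rt): e^(r·20) = 5930/274 = 21.642.
r·20 = ln(21.642) = 3.0747, so r = 3.0747/20 = 0.15373.

0.15 per day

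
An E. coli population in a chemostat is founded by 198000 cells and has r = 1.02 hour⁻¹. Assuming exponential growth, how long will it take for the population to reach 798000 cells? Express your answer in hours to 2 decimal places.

1.37 hours

Set N₀·e^(rt) = 798000: e^(1.02·t) = 798000/198000 = 4.0303.
1.02·t = ln(4.0303) = 1.3938, so t = 1.3938/1.02 = 1.3665.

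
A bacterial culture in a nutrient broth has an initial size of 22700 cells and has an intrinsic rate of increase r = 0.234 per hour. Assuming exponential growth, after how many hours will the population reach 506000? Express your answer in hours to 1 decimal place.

Set N₀·e^(rt) = 506000: e^(0.234·t) = 506000/22700 = 22.291.
0.234·t = ln(22.291) = 3.1042, so t = 3.1042/0.234 = 13.266.

13.3 hours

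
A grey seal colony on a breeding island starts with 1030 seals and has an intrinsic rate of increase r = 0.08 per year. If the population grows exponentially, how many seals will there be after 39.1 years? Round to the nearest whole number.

23513 seals

N(t) = N₀·e^(rt) = 1030 × e^(0.08×39.1) = 1030 × e^3.128.
e^3.128 ≈ 22.828, so N ≈ 1030 × 22.828 = 23513.1.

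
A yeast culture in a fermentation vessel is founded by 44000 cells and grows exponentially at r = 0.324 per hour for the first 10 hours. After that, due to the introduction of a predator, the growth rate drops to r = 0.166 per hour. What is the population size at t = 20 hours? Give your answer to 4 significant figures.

Phase 1: N(10) = 44000·e^(0.324×10) = 44000·e^3.24 = 1.123484×10^6.
Phase 2 runs for 20 − 10 = 10 hours at r = 0.166.
N(20) = 1.123484×10^6·e^(0.166×10) = 1.123484×10^6·e^1.66 = 5.90875×10^6.

5909000 cells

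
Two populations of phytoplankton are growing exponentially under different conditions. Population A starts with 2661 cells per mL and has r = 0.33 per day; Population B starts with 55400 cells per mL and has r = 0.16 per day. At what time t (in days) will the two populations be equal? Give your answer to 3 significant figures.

17.9 days

Set 2661·e^(0.33t) = 55400·e^(0.16t).
e^((0.33 − 0.16)t) = 55400/2661 → e^(0.17·t) = 20.819.
0.17·t = ln(20.819) = 3.0359, so t = 3.0359/0.17 = 17.858.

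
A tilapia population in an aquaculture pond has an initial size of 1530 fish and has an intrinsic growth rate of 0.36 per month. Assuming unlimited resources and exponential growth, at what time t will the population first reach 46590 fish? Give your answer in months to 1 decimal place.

Set N₀·e^(rt) = 46590: e^(0.36·t) = 46590/1530 = 30.451.
0.36·t = ln(30.451) = 3.4161, so t = 3.4161/0.36 = 9.4892.

9.5 months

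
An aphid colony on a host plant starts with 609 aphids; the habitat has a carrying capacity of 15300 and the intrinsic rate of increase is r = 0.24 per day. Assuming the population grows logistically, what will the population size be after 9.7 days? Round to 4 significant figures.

A = (K − N₀)/N₀ = (15300 − 609)/609 = 24.123.
N(t) = K/(1 + A·e^(−rt)) = 15300/(1 + 24.123×e^(−0.24×9.7)).
e^(−2.328) = 0.097491; denominator = 1 + 24.123×0.097491 = 3.3518.
N = 15300/3.3518 = 4564.74.

4565 aphids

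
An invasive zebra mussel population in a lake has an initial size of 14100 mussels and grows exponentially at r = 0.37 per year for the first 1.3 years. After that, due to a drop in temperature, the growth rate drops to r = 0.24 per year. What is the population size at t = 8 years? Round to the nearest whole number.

Phase 1: N(1.3) = 14100·e^(0.37×1.3) = 14100·e^0.481 = 22809.4.
Phase 2 runs for 8 − 1.3 = 6.7 years at r = 0.24.
N(8) = 22809.4·e^(0.24×6.7) = 22809.4·e^1.608 = 113883.

113883 mussels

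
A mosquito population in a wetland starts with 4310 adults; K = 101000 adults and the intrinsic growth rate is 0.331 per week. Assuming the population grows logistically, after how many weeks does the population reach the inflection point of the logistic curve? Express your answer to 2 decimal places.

Logistic growth is fastest at N = K/2 = 50500.
A = (K − N₀)/N₀ = 22.434. Set K/(1 + A·e^(−rt)) = K/2 → A·e^(−rt) = 1.
e^(−0.331t) = 1/22.434 = 0.0445754, so t = ln(22.434)/0.331 = 3.1106/0.331 = 9.3975.

9.40 weeks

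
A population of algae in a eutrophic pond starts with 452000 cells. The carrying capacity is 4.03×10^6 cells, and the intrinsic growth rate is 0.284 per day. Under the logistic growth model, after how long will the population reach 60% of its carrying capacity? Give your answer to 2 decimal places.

A = (K − N₀)/N₀ = (4.03×10^6 − 452000)/452000 = 7.9159.
Solve 4.03×10^6/(1 + 7.9159·e^(−0.284t)) = 2.418×10^6: 1 + 7.9159·e^(−0.284t) = 1.6667, so e^(−0.284t) = 0.0842184.
−0.284·t = ln(0.0842184) = -2.4743, so t = 2.4743/0.284 = 8.7125.

8.71 days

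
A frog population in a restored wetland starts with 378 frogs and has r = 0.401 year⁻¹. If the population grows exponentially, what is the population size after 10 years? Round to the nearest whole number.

N(t) = N₀·e^(rt) = 378 × e^(0.401×10) = 378 × e^4.01.
e^4.01 ≈ 55.147, so N ≈ 378 × 55.147 = 20845.5.

20846 frogs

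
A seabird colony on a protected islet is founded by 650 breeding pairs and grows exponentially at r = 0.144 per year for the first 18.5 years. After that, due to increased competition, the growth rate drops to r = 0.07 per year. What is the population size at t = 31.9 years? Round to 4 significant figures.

23840 breeding pairs

Phase 1: N(18.5) = 650·e^(0.144×18.5) = 650·e^2.664 = 9329.83.
Phase 2 runs for 31.9 − 18.5 = 13.4 years at r = 0.07.
N(31.9) = 9329.83·e^(0.07×13.4) = 9329.83·e^0.938 = 23836.5.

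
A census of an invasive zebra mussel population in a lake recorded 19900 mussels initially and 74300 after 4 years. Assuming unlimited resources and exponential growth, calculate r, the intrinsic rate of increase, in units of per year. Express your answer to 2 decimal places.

0.33 per year

From N(t) = N₀·e^(rt): e^(r·4) = 74300/19900 = 3.7337.
r·4 = ln(3.7337) = 1.3174, so r = 1.3174/4 = 0.32935.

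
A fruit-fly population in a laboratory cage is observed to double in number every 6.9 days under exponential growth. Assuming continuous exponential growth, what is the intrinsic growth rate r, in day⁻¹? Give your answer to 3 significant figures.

0.100 per day

r = ln(2)/t_d = 0.6931/6.9 = 0.10046.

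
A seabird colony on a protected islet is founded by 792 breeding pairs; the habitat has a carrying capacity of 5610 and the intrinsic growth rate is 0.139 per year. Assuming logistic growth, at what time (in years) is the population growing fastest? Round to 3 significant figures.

Logistic growth is fastest at N = K/2 = 2805.
A = (K − N₀)/N₀ = 6.0833. Set K/(1 + A·e^(−rt)) = K/2 → A·e^(−rt) = 1.
e^(−0.139t) = 1/6.0833 = 0.164384, so t = ln(6.0833)/0.139 = 1.8056/0.139 = 12.99.

13.0 years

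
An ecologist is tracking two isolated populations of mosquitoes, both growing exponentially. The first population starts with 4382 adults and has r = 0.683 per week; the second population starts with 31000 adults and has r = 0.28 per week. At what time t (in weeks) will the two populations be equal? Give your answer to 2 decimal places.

Set 4382·e^(0.683t) = 31000·e^(0.28t).
e^((0.683 − 0.28)t) = 31000/4382 → e^(0.403·t) = 7.0744.
0.403·t = ln(7.0744) = 1.9565, so t = 1.9565/0.403 = 4.8548.

4.85 weeks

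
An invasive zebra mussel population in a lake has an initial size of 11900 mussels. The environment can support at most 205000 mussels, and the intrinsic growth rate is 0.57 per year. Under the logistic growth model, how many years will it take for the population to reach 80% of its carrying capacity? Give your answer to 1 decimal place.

7.3 years

A = (K − N₀)/N₀ = (205000 − 11900)/11900 = 16.227.
Solve 205000/(1 + 16.227·e^(−0.57t)) = 164000: 1 + 16.227·e^(−0.57t) = 1.25, so e^(−0.57t) = 0.0154065.
−0.57·t = ln(0.0154065) = -4.173, so t = 4.173/0.57 = 7.321.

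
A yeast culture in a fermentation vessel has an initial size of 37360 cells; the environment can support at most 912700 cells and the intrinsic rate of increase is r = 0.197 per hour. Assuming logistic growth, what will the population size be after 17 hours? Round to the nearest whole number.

500701 cells

A = (K − N₀)/N₀ = (912700 − 37360)/37360 = 23.43.
N(t) = K/(1 + A·e^(−rt)) = 912700/(1 + 23.43×e^(−0.197×17)).
e^(−3.349) = 0.035119; denominator = 1 + 23.43×0.035119 = 1.8228.
N = 912700/1.8228 = 500701.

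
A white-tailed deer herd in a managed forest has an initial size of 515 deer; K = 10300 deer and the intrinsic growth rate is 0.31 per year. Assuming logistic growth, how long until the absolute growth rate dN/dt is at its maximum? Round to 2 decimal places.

Logistic growth is fastest at N = K/2 = 5150.
A = (K − N₀)/N₀ = 19. Set K/(1 + A·e^(−rt)) = K/2 → A·e^(−rt) = 1.
e^(−0.31t) = 1/19 = 0.0526316, so t = ln(19)/0.31 = 2.9444/0.31 = 9.4982.

9.50 years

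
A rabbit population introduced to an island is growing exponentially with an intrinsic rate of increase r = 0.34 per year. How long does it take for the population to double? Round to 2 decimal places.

2.04 years

Doubling time t_d = ln(2)/r = 0.6931/0.34 = 2.0387.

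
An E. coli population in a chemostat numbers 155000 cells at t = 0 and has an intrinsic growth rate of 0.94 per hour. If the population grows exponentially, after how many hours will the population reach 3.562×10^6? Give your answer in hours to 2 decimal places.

3.33 hours

Set N₀·e^(rt) = 3.562×10^6: e^(0.94·t) = 3.562×10^6/155000 = 22.981.
0.94·t = ln(22.981) = 3.1347, so t = 3.1347/0.94 = 3.3347.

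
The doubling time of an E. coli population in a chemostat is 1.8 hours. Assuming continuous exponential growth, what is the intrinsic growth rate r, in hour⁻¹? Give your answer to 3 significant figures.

0.385 per hour

r = ln(2)/t_d = 0.6931/1.8 = 0.38508.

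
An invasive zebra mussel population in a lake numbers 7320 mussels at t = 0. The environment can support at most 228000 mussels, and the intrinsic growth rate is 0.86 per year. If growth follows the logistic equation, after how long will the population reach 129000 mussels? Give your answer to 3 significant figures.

4.27 years

A = (K − N₀)/N₀ = (228000 − 7320)/7320 = 30.148.
Solve 228000/(1 + 30.148·e^(−0.86t)) = 129000: 1 + 30.148·e^(−0.86t) = 1.7674, so e^(−0.86t) = 0.0254562.
−0.86·t = ln(0.0254562) = -3.6708, so t = 3.6708/0.86 = 4.2684.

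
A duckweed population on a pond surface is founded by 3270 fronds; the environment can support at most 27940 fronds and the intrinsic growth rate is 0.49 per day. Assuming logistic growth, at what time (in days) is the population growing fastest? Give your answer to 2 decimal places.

4.12 days

Logistic growth is fastest at N = K/2 = 13970.
A = (K − N₀)/N₀ = 7.5443. Set K/(1 + A·e^(−rt)) = K/2 → A·e^(−rt) = 1.
e^(−0.49t) = 1/7.5443 = 0.13255, so t = ln(7.5443)/0.49 = 2.0208/0.49 = 4.1241.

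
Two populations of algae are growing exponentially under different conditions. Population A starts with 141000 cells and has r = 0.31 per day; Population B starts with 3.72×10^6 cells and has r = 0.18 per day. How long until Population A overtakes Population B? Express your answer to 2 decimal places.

Set 141000·e^(0.31t) = 3.72×10^6·e^(0.18t).
e^((0.31 − 0.18)t) = 3.72×10^6/141000 → e^(0.13·t) = 26.383.
0.13·t = ln(26.383) = 3.2727, so t = 3.2727/0.13 = 25.175.

25.17 days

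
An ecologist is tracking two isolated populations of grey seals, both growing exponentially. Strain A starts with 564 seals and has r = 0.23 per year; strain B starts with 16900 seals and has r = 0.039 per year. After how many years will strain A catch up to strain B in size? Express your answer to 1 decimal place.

17.8 years

Set 564·e^(0.23t) = 16900·e^(0.039t).
e^((0.23 − 0.039)t) = 16900/564 → e^(0.191·t) = 29.965.
0.191·t = ln(29.965) = 3.4, so t = 3.4/0.191 = 17.801.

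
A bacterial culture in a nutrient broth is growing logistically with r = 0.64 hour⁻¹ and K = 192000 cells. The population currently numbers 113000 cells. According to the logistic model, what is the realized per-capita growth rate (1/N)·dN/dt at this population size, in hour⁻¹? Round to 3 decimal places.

0.263 per hour

(1/N)·dN/dt = r(1 − N/K) = 0.64 × (1 − 113000/192000).
= 0.64 × 0.41146 = 0.26333.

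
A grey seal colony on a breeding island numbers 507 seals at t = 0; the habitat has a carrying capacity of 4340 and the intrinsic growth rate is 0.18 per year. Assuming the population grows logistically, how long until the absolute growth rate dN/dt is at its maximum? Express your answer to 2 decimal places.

Logistic growth is fastest at N = K/2 = 2170.
A = (K − N₀)/N₀ = 7.5602. Set K/(1 + A·e^(−rt)) = K/2 → A·e^(−rt) = 1.
e^(−0.18t) = 1/7.5602 = 0.132272, so t = ln(7.5602)/0.18 = 2.0229/0.18 = 11.238.

11.24 years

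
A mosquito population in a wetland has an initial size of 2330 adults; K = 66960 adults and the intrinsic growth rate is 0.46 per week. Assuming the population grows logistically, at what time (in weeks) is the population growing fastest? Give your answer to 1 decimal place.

Logistic growth is fastest at N = K/2 = 33480.
A = (K − N₀)/N₀ = 27.738. Set K/(1 + A·e^(−rt)) = K/2 → A·e^(−rt) = 1.
e^(−0.46t) = 1/27.738 = 0.0360514, so t = ln(27.738)/0.46 = 3.3228/0.46 = 7.2235.

7.2 weeks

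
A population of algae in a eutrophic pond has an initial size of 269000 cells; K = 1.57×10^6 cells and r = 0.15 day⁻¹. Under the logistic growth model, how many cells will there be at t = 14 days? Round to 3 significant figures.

A = (K − N₀)/N₀ = (1.57×10^6 − 269000)/269000 = 4.8364.
N(t) = K/(1 + A·e^(−rt)) = 1.57×10^6/(1 + 4.8364×e^(−0.15×14)).
e^(−2.1) = 0.12246; denominator = 1 + 4.8364×0.12246 = 1.5923.
N = 1.57×10^6/1.5923 = 986025.

986000 cells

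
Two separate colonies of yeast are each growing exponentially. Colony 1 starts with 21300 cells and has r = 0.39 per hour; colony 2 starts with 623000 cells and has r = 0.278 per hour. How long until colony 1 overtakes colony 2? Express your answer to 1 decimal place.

30.1 hours

Set 21300·e^(0.39t) = 623000·e^(0.278t).
e^((0.39 − 0.278)t) = 623000/21300 → e^(0.112·t) = 29.249.
0.112·t = ln(29.249) = 3.3758, so t = 3.3758/0.112 = 30.141.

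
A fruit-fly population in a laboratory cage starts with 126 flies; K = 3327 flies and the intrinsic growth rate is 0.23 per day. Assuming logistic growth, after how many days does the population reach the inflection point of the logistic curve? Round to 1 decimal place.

14.1 days

Logistic growth is fastest at N = K/2 = 1663.5.
A = (K − N₀)/N₀ = 25.405. Set K/(1 + A·e^(−rt)) = K/2 → A·e^(−rt) = 1.
e^(−0.23t) = 1/25.405 = 0.0393627, so t = ln(25.405)/0.23 = 3.2349/0.23 = 14.065.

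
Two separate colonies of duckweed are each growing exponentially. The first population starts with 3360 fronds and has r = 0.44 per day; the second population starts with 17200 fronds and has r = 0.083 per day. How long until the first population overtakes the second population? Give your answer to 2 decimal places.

4.57 days

Set 3360·e^(0.44t) = 17200·e^(0.083t).
e^((0.44 − 0.083)t) = 17200/3360 → e^(0.357·t) = 5.119.
0.357·t = ln(5.119) = 1.633, so t = 1.633/0.357 = 4.5741.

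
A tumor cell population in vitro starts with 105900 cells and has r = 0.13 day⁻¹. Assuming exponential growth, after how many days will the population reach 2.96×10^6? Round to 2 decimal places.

25.62 days

Set N₀·e^(rt) = 2.96×10^6: e^(0.13·t) = 2.96×10^6/105900 = 27.951.
0.13·t = ln(27.951) = 3.3304, so t = 3.3304/0.13 = 25.619.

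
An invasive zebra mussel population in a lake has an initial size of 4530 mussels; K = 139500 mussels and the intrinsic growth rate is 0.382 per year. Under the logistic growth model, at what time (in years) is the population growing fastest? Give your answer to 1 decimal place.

8.9 years

Logistic growth is fastest at N = K/2 = 69750.
A = (K − N₀)/N₀ = 29.795. Set K/(1 + A·e^(−rt)) = K/2 → A·e^(−rt) = 1.
e^(−0.382t) = 1/29.795 = 0.033563, so t = ln(29.795)/0.382 = 3.3943/0.382 = 8.8857.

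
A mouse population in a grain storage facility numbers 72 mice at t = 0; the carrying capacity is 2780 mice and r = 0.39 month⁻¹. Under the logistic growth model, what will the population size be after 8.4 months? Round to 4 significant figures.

1148 mice

A = (K − N₀)/N₀ = (2780 − 72)/72 = 37.611.
N(t) = K/(1 + A·e^(−rt)) = 2780/(1 + 37.611×e^(−0.39×8.4)).
e^(−3.276) = 0.037779; denominator = 1 + 37.611×0.037779 = 2.4209.
N = 2780/2.4209 = 1148.33.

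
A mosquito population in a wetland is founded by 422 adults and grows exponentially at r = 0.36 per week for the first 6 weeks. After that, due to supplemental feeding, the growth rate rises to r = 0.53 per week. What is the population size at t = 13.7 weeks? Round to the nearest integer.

216643 adults

Phase 1: N(6) = 422·e^(0.36×6) = 422·e^2.16 = 3659.22.
Phase 2 runs for 13.7 − 6 = 7.7 weeks at r = 0.53.
N(13.7) = 3659.22·e^(0.53×7.7) = 3659.22·e^4.081 = 216643.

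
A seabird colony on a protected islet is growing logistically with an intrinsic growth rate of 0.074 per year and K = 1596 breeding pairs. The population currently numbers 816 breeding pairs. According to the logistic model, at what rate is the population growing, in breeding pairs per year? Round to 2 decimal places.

29.51 breeding pairs per year

dN/dt = rN(1 − N/K) = 0.074 × 816 × (1 − 816/1596).
1 − 816/1596 = 0.48872; dN/dt = 0.074 × 816 × 0.48872 = 29.511.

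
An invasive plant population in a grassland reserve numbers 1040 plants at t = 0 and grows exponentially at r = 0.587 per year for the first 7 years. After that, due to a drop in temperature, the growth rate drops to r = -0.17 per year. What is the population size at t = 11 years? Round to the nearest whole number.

Phase 1: N(7) = 1040·e^(0.587×7) = 1040·e^4.109 = 63321.2.
Phase 2 runs for 11 − 7 = 4 years at r = -0.17.
N(11) = 63321.2·e^(-0.17×4) = 63321.2·e^-0.68 = 32079.6.

32080 plants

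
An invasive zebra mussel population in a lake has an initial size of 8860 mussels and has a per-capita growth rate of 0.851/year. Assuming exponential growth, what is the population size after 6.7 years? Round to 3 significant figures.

N(t) = N₀·e^(rt) = 8860 × e^(0.851×6.7) = 8860 × e^5.702.
e^5.702 ≈ 299.38, so N ≈ 8860 × 299.38 = 2.652471×10^6.

2650000 mussels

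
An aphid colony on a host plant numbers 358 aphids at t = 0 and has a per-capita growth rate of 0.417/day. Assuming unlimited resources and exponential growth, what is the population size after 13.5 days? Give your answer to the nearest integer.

99711 aphids

N(t) = N₀·e^(rt) = 358 × e^(0.417×13.5) = 358 × e^5.63.
e^5.63 ≈ 278.52, so N ≈ 358 × 278.52 = 99711.2.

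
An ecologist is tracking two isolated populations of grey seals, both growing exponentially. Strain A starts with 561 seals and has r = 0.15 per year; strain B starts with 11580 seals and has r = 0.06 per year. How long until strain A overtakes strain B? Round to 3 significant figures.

33.6 years

Set 561·e^(0.15t) = 11580·e^(0.06t).
e^((0.15 − 0.06)t) = 11580/561 → e^(0.09·t) = 20.642.
0.09·t = ln(20.642) = 3.0273, so t = 3.0273/0.09 = 33.637.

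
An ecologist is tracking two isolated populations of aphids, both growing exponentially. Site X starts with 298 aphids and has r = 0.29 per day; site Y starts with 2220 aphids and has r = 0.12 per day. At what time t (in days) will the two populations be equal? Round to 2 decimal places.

Set 298·e^(0.29t) = 2220·e^(0.12t).
e^((0.29 − 0.12)t) = 2220/298 → e^(0.17·t) = 7.4497.
0.17·t = ln(7.4497) = 2.0082, so t = 2.0082/0.17 = 11.813.

11.81 days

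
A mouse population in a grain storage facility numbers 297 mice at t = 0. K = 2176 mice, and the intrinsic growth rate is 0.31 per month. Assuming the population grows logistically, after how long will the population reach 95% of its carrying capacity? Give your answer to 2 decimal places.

A = (K − N₀)/N₀ = (2176 − 297)/297 = 6.3266.
Solve 2176/(1 + 6.3266·e^(−0.31t)) = 2067.2: 1 + 6.3266·e^(−0.31t) = 1.0526, so e^(−0.31t) = 0.00831909.
−0.31·t = ln(0.00831909) = -4.7892, so t = 4.7892/0.31 = 15.449.

15.45 months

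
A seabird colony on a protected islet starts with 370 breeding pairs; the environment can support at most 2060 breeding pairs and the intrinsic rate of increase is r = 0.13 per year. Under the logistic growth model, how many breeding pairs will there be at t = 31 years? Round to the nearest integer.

1905 breeding pairs

A = (K − N₀)/N₀ = (2060 − 370)/370 = 4.5676.
N(t) = K/(1 + A·e^(−rt)) = 2060/(1 + 4.5676×e^(−0.13×31)).
e^(−4.03) = 0.017774; denominator = 1 + 4.5676×0.017774 = 1.0812.
N = 2060/1.0812 = 1905.32.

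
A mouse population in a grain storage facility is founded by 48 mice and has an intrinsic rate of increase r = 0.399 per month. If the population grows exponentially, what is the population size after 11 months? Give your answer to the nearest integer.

N(t) = N₀·e^(rt) = 48 × e^(0.399×11) = 48 × e^4.389.
e^4.389 ≈ 80.56, so N ≈ 48 × 80.56 = 3866.87.

3867 mice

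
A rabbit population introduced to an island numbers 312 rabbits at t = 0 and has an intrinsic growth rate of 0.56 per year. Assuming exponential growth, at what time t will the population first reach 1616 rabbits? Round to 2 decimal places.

2.94 years

Set N₀·e^(rt) = 1616: e^(0.56·t) = 1616/312 = 5.1795.
0.56·t = ln(5.1795) = 1.6447, so t = 1.6447/0.56 = 2.937.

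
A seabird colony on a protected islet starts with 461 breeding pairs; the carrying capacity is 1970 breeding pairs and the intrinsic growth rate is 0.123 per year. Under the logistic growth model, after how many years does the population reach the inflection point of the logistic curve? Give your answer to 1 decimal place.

9.6 years

Logistic growth is fastest at N = K/2 = 985.
A = (K − N₀)/N₀ = 3.2733. Set K/(1 + A·e^(−rt)) = K/2 → A·e^(−rt) = 1.
e^(−0.123t) = 1/3.2733 = 0.3055, so t = ln(3.2733)/0.123 = 1.1858/0.123 = 9.6407.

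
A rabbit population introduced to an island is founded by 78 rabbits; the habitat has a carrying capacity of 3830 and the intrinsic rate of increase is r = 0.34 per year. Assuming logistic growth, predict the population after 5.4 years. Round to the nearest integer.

442 rabbits

A = (K − N₀)/N₀ = (3830 − 78)/78 = 48.103.
N(t) = K/(1 + A·e^(−rt)) = 3830/(1 + 48.103×e^(−0.34×5.4)).
e^(−1.836) = 0.15945; denominator = 1 + 48.103×0.15945 = 8.6701.
N = 3830/8.6701 = 441.746.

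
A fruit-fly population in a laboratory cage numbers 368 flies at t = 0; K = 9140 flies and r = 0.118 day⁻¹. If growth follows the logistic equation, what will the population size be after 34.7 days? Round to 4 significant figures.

A = (K − N₀)/N₀ = (9140 − 368)/368 = 23.837.
N(t) = K/(1 + A·e^(−rt)) = 9140/(1 + 23.837×e^(−0.118×34.7)).
e^(−4.095) = 0.016662; denominator = 1 + 23.837×0.016662 = 1.3972.
N = 9140/1.3972 = 6541.74.

6542 flies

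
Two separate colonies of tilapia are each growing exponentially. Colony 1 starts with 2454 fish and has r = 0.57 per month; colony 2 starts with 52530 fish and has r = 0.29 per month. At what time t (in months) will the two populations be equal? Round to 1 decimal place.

Set 2454·e^(0.57t) = 52530·e^(0.29t).
e^((0.57 − 0.29)t) = 52530/2454 → e^(0.28·t) = 21.406.
0.28·t = ln(21.406) = 3.0637, so t = 3.0637/0.28 = 10.942.

10.9 months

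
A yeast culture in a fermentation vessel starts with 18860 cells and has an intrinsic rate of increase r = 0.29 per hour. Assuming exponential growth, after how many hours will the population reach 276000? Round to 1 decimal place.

Set N₀·e^(rt) = 276000: e^(0.29·t) = 276000/18860 = 14.634.
0.29·t = ln(14.634) = 2.6834, so t = 2.6834/0.29 = 9.253.

9.3 hours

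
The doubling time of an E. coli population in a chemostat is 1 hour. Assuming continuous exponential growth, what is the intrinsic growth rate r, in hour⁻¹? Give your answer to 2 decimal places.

0.69 per hour

r = ln(2)/t_d = 0.6931/1 = 0.69315.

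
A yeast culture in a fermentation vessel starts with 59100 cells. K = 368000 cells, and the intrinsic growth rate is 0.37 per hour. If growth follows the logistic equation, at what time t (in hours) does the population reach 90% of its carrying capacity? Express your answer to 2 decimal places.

10.41 hours

A = (K − N₀)/N₀ = (368000 − 59100)/59100 = 5.2267.
Solve 368000/(1 + 5.2267·e^(−0.37t)) = 331200: 1 + 5.2267·e^(−0.37t) = 1.1111, so e^(−0.37t) = 0.0212582.
−0.37·t = ln(0.0212582) = -3.851, so t = 3.851/0.37 = 10.408.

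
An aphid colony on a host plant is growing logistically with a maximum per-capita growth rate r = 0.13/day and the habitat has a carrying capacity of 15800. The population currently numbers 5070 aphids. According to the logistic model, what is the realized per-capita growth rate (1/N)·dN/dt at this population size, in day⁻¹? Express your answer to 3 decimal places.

(1/N)·dN/dt = r(1 − N/K) = 0.13 × (1 − 5070/15800).
= 0.13 × 0.67911 = 0.088285.

0.088 per day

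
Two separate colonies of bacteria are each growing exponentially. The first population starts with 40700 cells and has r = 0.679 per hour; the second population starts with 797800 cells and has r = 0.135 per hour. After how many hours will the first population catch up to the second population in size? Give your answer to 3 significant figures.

5.47 hours

Set 40700·e^(0.679t) = 797800·e^(0.135t).
e^((0.679 − 0.135)t) = 797800/40700 → e^(0.544·t) = 19.602.
0.544·t = ln(19.602) = 2.9756, so t = 2.9756/0.544 = 5.4699.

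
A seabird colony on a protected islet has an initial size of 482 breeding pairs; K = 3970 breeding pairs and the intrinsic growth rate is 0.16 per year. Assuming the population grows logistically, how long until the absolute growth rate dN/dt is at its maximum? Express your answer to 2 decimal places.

12.37 years

Logistic growth is fastest at N = K/2 = 1985.
A = (K − N₀)/N₀ = 7.2365. Set K/(1 + A·e^(−rt)) = K/2 → A·e^(−rt) = 1.
e^(−0.16t) = 1/7.2365 = 0.138188, so t = ln(7.2365)/0.16 = 1.9791/0.16 = 12.37.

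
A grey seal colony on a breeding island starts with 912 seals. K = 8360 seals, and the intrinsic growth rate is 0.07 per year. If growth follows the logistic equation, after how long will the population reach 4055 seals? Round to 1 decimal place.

A = (K − N₀)/N₀ = (8360 − 912)/912 = 8.1667.
Solve 8360/(1 + 8.1667·e^(−0.07t)) = 4055: 1 + 8.1667·e^(−0.07t) = 2.0617, so e^(−0.07t) = 0.129998.
−0.07·t = ln(0.129998) = -2.0402, so t = 2.0402/0.07 = 29.146.

29.1 years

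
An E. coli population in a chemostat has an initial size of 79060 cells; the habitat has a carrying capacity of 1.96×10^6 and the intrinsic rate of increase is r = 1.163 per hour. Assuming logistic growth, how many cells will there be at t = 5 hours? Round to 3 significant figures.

A = (K − N₀)/N₀ = (1.96×10^6 − 79060)/79060 = 23.791.
N(t) = K/(1 + A·e^(−rt)) = 1.96×10^6/(1 + 23.791×e^(−1.163×5)).
e^(−5.815) = 0.0029825; denominator = 1 + 23.791×0.0029825 = 1.071.
N = 1.96×10^6/1.071 = 1.830139×10^6.

1830000 cells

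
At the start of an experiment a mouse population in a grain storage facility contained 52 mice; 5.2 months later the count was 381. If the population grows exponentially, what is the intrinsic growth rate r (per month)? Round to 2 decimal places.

From N(t) = N₀·e^(rt): e^(r·5.2) = 381/52 = 7.3269.
r·5.2 = ln(7.3269) = 1.9916, so r = 1.9916/5.2 = 0.38299.

0.38 per month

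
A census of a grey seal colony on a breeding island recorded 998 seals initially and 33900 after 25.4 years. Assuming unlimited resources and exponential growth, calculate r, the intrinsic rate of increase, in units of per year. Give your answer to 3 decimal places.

0.139 per year

From N(t) = N₀·e^(rt): e^(r·25.4) = 33900/998 = 33.968.
r·25.4 = ln(33.968) = 3.5254, so r = 3.5254/25.4 = 0.1388.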